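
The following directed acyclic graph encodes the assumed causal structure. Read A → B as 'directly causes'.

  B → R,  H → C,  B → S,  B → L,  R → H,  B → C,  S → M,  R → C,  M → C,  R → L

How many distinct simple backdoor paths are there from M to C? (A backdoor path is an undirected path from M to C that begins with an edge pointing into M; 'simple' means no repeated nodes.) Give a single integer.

5

A backdoor path from M to C is any simple undirected path whose first edge points into M (i.e. leaves M via a parent).
Parents of M: {S}.
Enumerating:
  P1: M <- S <- B -> R -> H -> C
  P2: M <- S <- B -> R -> C
  P3: M <- S <- B -> L <- R -> H -> C
  P4: M <- S <- B -> L <- R -> C
  P5: M <- S <- B -> C
That exhausts the simple backdoor paths. Count: 5.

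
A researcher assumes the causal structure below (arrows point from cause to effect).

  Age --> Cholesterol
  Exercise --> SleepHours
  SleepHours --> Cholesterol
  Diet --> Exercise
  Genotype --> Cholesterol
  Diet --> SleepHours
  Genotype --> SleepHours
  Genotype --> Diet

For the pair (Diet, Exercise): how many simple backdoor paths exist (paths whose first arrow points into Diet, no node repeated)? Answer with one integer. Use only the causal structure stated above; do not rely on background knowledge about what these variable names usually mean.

A backdoor path from Diet to Exercise is any simple undirected path whose first edge points into Diet (i.e. leaves Diet via a parent).
Parents of Diet: {Genotype}.
Enumerating:
  P1: Diet <- Genotype -> SleepHours <- Exercise
  P2: Diet <- Genotype -> Cholesterol <- SleepHours <- Exercise
That exhausts the simple backdoor paths. Count: 2.

2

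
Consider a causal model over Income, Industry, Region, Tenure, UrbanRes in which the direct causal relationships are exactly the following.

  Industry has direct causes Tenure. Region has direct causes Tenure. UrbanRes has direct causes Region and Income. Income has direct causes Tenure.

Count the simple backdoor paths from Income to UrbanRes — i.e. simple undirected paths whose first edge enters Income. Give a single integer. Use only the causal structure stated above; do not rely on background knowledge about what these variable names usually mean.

1

A backdoor path from Income to UrbanRes is any simple undirected path whose first edge points into Income (i.e. leaves Income via a parent).
Parents of Income: {Tenure}.
Enumerating:
  P1: Income <- Tenure -> Region -> UrbanRes
That exhausts the simple backdoor paths. Count: 1.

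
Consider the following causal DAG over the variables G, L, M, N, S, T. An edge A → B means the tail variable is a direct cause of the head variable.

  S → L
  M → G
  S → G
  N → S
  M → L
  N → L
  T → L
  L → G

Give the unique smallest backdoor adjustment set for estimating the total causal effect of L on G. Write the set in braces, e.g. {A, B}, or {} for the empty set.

{M, S}

Variables eligible for adjustment (non-descendants of L, excluding L and G): {M, N, S, T}.
Backdoor paths from L to G:
  P1: L <- N -> S -> G
  P2: L <- S -> G
  P3: L <- M -> G
The empty set is not sufficient: P1 (L <- N -> S -> G) has no collider blocking it and no conditioned non-collider, so it is open.
Try {M, S}:
  P1: blocked at chain node S ∈ conditioning set.
  P2: blocked at fork node S ∈ conditioning set.
  P3: blocked at fork node M ∈ conditioning set.
{M, S} contains no descendant of L and blocks every backdoor path.
Every element of {M, S} is needed (dropping M leaves P3 open; dropping S leaves P1 open), so no proper subset is valid.
Among all size-2 subsets of the eligible variables, only {M, S} blocks every backdoor path, so it is the unique smallest valid adjustment set.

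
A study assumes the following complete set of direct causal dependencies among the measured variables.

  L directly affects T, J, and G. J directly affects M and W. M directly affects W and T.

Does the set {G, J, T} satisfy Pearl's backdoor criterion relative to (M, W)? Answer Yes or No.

No

Backdoor paths from M to W (paths whose first edge points into M):
  P1: M <- J -> W
Condition 1 (no descendant of M in the set): FAILS — T is a descendant of M.
Condition 2 (every backdoor path blocked by {G, J, T}):
  P1: blocked at fork node J ∈ conditioning set.
{G, J, T} does not satisfy the backdoor criterion.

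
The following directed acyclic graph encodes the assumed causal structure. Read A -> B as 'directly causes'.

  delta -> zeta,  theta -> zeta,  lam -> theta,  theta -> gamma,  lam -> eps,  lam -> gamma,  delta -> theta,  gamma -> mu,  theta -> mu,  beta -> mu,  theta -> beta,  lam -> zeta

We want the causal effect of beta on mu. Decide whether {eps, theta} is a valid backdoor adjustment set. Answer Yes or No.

Backdoor paths from beta to mu (paths whose first edge points into beta):
  P1: beta <- theta <- delta -> zeta <- lam -> gamma -> mu
  P2: beta <- theta <- lam -> gamma -> mu
  P3: beta <- theta -> gamma -> mu
  P4: beta <- theta -> zeta <- lam -> gamma -> mu
  P5: beta <- theta -> mu
Condition 1 (no descendant of beta in the set): holds — descendants of beta are {mu}; none are in {eps, theta}.
Condition 2 (every backdoor path blocked by {eps, theta}):
  P1: blocked at chain node theta ∈ conditioning set.
  P2: blocked at chain node theta ∈ conditioning set.
  P3: blocked at fork node theta ∈ conditioning set.
  P4: blocked at fork node theta ∈ conditioning set.
  P5: blocked at fork node theta ∈ conditioning set.
{eps, theta} satisfies the backdoor criterion.

Yes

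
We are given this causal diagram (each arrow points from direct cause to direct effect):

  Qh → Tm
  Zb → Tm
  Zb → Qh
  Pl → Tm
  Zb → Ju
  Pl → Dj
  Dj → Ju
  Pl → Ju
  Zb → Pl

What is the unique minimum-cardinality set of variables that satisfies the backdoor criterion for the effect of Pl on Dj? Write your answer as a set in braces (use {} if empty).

Variables eligible for adjustment (non-descendants of Pl, excluding Pl and Dj): {Qh, Zb}.
Backdoor paths from Pl to Dj:
  P1: Pl <- Zb -> Ju <- Dj
Each backdoor path contains an unconditioned collider, so every path is already blocked with the empty conditioning set:
  P1: blocked at collider Ju (neither it nor any descendant is in the conditioning set).
The empty set is therefore the unique smallest valid set.

{}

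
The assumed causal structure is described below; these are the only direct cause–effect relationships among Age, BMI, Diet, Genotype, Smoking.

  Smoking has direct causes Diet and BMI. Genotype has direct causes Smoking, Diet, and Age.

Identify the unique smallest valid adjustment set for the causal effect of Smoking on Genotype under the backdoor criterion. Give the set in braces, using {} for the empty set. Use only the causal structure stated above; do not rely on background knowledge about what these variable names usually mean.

Variables eligible for adjustment (non-descendants of Smoking, excluding Smoking and Genotype): {Age, BMI, Diet}.
Backdoor paths from Smoking to Genotype:
  P1: Smoking <- Diet -> Genotype
The empty set is not sufficient: P1 (Smoking <- Diet -> Genotype) has no collider blocking it and no conditioned non-collider, so it is open.
Try {Diet}:
  P1: blocked at fork node Diet ∈ conditioning set.
{Diet} contains no descendant of Smoking and blocks every backdoor path.
No other singleton works — e.g. {BMI} leaves P1 open — so {Diet} is the unique smallest valid adjustment set.

{Diet}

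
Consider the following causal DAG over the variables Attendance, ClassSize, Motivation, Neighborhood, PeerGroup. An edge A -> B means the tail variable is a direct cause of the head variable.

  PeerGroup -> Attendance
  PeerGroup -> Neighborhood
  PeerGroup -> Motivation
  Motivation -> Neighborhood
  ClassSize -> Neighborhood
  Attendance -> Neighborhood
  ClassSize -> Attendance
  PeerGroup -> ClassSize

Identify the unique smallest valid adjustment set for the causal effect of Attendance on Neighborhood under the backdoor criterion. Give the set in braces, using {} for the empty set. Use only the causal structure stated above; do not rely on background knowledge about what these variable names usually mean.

Variables eligible for adjustment (non-descendants of Attendance, excluding Attendance and Neighborhood): {ClassSize, Motivation, PeerGroup}.
Backdoor paths from Attendance to Neighborhood:
  P1: Attendance <- PeerGroup -> ClassSize -> Neighborhood
  P2: Attendance <- PeerGroup -> Motivation -> Neighborhood
  P3: Attendance <- PeerGroup -> Neighborhood
  P4: Attendance <- ClassSize <- PeerGroup -> Motivation -> Neighborhood
  P5: Attendance <- ClassSize <- PeerGroup -> Neighborhood
  P6: Attendance <- ClassSize -> Neighborhood
The empty set is not sufficient: P1 (Attendance <- PeerGroup -> ClassSize -> Neighborhood) has no collider blocking it and no conditioned non-collider, so it is open.
Try {ClassSize, PeerGroup}:
  P1: blocked at fork node PeerGroup ∈ conditioning set.
  P2: blocked at fork node PeerGroup ∈ conditioning set.
  P3: blocked at fork node PeerGroup ∈ conditioning set.
  P4: blocked at chain node ClassSize ∈ conditioning set.
  P5: blocked at chain node ClassSize ∈ conditioning set.
  P6: blocked at fork node ClassSize ∈ conditioning set.
{ClassSize, PeerGroup} contains no descendant of Attendance and blocks every backdoor path.
Every element of {ClassSize, PeerGroup} is needed (dropping ClassSize leaves P6 open; dropping PeerGroup leaves P2 open), so no proper subset is valid.
Among all size-2 subsets of the eligible variables, only {ClassSize, PeerGroup} blocks every backdoor path, so it is the unique smallest valid adjustment set.

{ClassSize, PeerGroup}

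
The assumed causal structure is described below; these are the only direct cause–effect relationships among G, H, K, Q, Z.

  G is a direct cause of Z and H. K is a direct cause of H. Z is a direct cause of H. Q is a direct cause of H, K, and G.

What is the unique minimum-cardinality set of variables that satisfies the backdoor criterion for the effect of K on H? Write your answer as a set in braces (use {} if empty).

Variables eligible for adjustment (non-descendants of K, excluding K and H): {G, Q, Z}.
Backdoor paths from K to H:
  P1: K <- Q -> G -> Z -> H
  P2: K <- Q -> G -> H
  P3: K <- Q -> H
The empty set is not sufficient: P1 (K <- Q -> G -> Z -> H) has no collider blocking it and no conditioned non-collider, so it is open.
Try {Q}:
  P1: blocked at fork node Q ∈ conditioning set.
  P2: blocked at fork node Q ∈ conditioning set.
  P3: blocked at fork node Q ∈ conditioning set.
{Q} contains no descendant of K and blocks every backdoor path.
No other singleton works — e.g. {G} leaves P3 open — so {Q} is the unique smallest valid adjustment set.

{Q}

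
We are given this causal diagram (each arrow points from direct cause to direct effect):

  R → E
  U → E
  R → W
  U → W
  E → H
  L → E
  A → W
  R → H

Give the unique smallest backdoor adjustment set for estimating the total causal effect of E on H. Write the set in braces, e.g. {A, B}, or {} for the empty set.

Variables eligible for adjustment (non-descendants of E, excluding E and H): {A, L, R, U, W}.
Backdoor paths from E to H:
  P1: E <- R -> H
  P2: E <- U -> W <- R -> H
The empty set is not sufficient: P1 (E <- R -> H) has no collider blocking it and no conditioned non-collider, so it is open.
Try {R}:
  P1: blocked at fork node R ∈ conditioning set.
  P2: blocked at collider W (neither it nor any descendant is in the conditioning set).
{R} contains no descendant of E and blocks every backdoor path.
No other singleton works — e.g. {A} leaves P1 open — so {R} is the unique smallest valid adjustment set.

{R}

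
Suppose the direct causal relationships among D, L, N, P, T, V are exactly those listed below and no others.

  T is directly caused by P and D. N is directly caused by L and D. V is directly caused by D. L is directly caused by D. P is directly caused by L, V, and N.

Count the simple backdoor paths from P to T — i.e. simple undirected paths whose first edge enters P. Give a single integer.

A backdoor path from P to T is any simple undirected path whose first edge points into P (i.e. leaves P via a parent).
Parents of P: {L, N, V}.
Enumerating:
  P1: P <- V <- D -> T
  P2: P <- L <- D -> T
  P3: P <- L -> N <- D -> T
  P4: P <- N <- D -> T
  P5: P <- N <- L <- D -> T
That exhausts the simple backdoor paths. Count: 5.

5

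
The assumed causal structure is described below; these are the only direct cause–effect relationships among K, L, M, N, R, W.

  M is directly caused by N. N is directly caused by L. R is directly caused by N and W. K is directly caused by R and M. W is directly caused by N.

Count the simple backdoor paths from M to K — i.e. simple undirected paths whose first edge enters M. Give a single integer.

A backdoor path from M to K is any simple undirected path whose first edge points into M (i.e. leaves M via a parent).
Parents of M: {N}.
Enumerating:
  P1: M <- N -> W -> R -> K
  P2: M <- N -> R -> K
That exhausts the simple backdoor paths. Count: 2.

2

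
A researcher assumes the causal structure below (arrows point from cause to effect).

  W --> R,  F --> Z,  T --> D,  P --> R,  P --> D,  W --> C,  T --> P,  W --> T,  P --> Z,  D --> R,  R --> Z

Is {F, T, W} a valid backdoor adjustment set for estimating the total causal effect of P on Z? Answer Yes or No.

Backdoor paths from P to Z (paths whose first edge points into P):
  P1: P <- T <- W -> R -> Z
  P2: P <- T -> D -> R -> Z
Condition 1 (no descendant of P in the set): holds — descendants of P are {D, R, Z}; none are in {F, T, W}.
Condition 2 (every backdoor path blocked by {F, T, W}):
  P1: blocked at chain node T ∈ conditioning set.
  P2: blocked at fork node T ∈ conditioning set.
{F, T, W} satisfies the backdoor criterion.

Yes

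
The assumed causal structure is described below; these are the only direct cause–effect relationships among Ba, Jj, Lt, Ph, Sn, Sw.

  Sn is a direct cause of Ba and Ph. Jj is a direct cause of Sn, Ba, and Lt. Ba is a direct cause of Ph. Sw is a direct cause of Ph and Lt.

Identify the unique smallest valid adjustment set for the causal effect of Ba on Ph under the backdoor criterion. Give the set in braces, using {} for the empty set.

{Sn}

Variables eligible for adjustment (non-descendants of Ba, excluding Ba and Ph): {Jj, Lt, Sn, Sw}.
Backdoor paths from Ba to Ph:
  P1: Ba <- Jj -> Sn -> Ph
  P2: Ba <- Jj -> Lt <- Sw -> Ph
  P3: Ba <- Sn <- Jj -> Lt <- Sw -> Ph
  P4: Ba <- Sn -> Ph
The empty set is not sufficient: P1 (Ba <- Jj -> Sn -> Ph) has no collider blocking it and no conditioned non-collider, so it is open.
Try {Sn}:
  P1: blocked at chain node Sn ∈ conditioning set.
  P2: blocked at collider Lt (neither it nor any descendant is in the conditioning set).
  P3: blocked at chain node Sn ∈ conditioning set.
  P4: blocked at fork node Sn ∈ conditioning set.
{Sn} contains no descendant of Ba and blocks every backdoor path.
No other singleton works — e.g. {Jj} leaves P4 open — so {Sn} is the unique smallest valid adjustment set.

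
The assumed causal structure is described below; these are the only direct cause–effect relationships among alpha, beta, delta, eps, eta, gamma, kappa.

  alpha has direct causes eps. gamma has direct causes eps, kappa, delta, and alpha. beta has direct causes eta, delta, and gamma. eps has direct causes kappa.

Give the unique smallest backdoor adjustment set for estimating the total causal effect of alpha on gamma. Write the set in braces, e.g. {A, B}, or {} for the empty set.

{eps}

Variables eligible for adjustment (non-descendants of alpha, excluding alpha and gamma): {delta, eps, eta, kappa}.
Backdoor paths from alpha to gamma:
  P1: alpha <- eps <- kappa -> gamma
  P2: alpha <- eps -> gamma
The empty set is not sufficient: P1 (alpha <- eps <- kappa -> gamma) has no collider blocking it and no conditioned non-collider, so it is open.
Try {eps}:
  P1: blocked at chain node eps ∈ conditioning set.
  P2: blocked at fork node eps ∈ conditioning set.
{eps} contains no descendant of alpha and blocks every backdoor path.
No other singleton works — e.g. {delta} leaves P1 open — so {eps} is the unique smallest valid adjustment set.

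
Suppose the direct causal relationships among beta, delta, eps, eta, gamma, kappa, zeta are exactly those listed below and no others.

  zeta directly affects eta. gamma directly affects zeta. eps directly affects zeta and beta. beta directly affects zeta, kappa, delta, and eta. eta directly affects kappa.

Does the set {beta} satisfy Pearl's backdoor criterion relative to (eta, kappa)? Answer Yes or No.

Backdoor paths from eta to kappa (paths whose first edge points into eta):
  P1: eta <- beta -> kappa
  P2: eta <- zeta <- eps -> beta -> kappa
  P3: eta <- zeta <- beta -> kappa
Condition 1 (no descendant of eta in the set): holds — descendants of eta are {kappa}; none are in {beta}.
Condition 2 (every backdoor path blocked by {beta}):
  P1: blocked at fork node beta ∈ conditioning set.
  P2: blocked at chain node beta ∈ conditioning set.
  P3: blocked at fork node beta ∈ conditioning set.
{beta} satisfies the backdoor criterion.

Yes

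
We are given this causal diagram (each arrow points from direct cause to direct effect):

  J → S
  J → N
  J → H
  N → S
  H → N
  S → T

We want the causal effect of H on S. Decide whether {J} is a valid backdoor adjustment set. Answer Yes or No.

Yes

Backdoor paths from H to S (paths whose first edge points into H):
  P1: H <- J -> N -> S
  P2: H <- J -> S
Condition 1 (no descendant of H in the set): holds — descendants of H are {N, S, T}; none are in {J}.
Condition 2 (every backdoor path blocked by {J}):
  P1: blocked at fork node J ∈ conditioning set.
  P2: blocked at fork node J ∈ conditioning set.
{J} satisfies the backdoor criterion.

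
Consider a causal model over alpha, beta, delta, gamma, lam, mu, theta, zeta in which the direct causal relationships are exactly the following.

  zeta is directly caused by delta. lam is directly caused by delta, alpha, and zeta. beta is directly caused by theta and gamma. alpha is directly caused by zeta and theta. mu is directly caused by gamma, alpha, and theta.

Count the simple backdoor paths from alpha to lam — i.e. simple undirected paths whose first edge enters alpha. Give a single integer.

A backdoor path from alpha to lam is any simple undirected path whose first edge points into alpha (i.e. leaves alpha via a parent).
Parents of alpha: {theta, zeta}.
Enumerating:
  P1: alpha <- zeta <- delta -> lam
  P2: alpha <- zeta -> lam
That exhausts the simple backdoor paths. Count: 2.

2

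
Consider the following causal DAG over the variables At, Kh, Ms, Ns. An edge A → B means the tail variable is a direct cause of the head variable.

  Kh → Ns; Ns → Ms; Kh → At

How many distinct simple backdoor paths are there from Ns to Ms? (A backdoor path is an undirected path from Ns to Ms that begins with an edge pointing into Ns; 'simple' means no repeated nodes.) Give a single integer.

0

A backdoor path from Ns to Ms is any simple undirected path whose first edge points into Ns (i.e. leaves Ns via a parent).
Parents of Ns: {Kh}.
No simple path from any parent of Ns reaches Ms without revisiting Ns, so there are no backdoor paths.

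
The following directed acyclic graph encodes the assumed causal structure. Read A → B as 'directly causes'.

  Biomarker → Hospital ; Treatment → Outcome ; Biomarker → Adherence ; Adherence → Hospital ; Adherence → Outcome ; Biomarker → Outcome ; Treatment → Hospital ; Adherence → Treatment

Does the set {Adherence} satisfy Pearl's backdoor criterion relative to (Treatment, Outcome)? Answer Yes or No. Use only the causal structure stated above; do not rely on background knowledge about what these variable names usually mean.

Backdoor paths from Treatment to Outcome (paths whose first edge points into Treatment):
  P1: Treatment <- Adherence <- Biomarker -> Outcome
  P2: Treatment <- Adherence -> Hospital <- Biomarker -> Outcome
  P3: Treatment <- Adherence -> Outcome
Condition 1 (no descendant of Treatment in the set): holds — descendants of Treatment are {Hospital, Outcome}; none are in {Adherence}.
Condition 2 (every backdoor path blocked by {Adherence}):
  P1: blocked at chain node Adherence ∈ conditioning set.
  P2: blocked at fork node Adherence ∈ conditioning set.
  P3: blocked at fork node Adherence ∈ conditioning set.
{Adherence} satisfies the backdoor criterion.

Yes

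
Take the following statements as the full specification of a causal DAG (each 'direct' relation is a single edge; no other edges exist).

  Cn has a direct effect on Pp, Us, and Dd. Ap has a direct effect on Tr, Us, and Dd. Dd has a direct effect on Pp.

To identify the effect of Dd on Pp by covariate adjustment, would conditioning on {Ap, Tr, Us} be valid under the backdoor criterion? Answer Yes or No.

No

Backdoor paths from Dd to Pp (paths whose first edge points into Dd):
  P1: Dd <- Cn -> Pp
  P2: Dd <- Ap -> Us <- Cn -> Pp
Condition 1 (no descendant of Dd in the set): holds — descendants of Dd are {Pp}; none are in {Ap, Tr, Us}.
Condition 2 (every backdoor path blocked by {Ap, Tr, Us}):
  P1: open — no interior node is in the conditioning set.
  P2: blocked at fork node Ap ∈ conditioning set.
{Ap, Tr, Us} does not satisfy the backdoor criterion.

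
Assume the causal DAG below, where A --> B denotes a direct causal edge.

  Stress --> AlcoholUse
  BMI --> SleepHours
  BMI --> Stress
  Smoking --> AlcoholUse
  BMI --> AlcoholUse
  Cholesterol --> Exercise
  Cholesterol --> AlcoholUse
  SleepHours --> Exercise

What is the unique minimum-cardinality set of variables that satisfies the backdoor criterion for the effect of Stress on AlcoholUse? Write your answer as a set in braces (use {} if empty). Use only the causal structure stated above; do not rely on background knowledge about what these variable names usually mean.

Variables eligible for adjustment (non-descendants of Stress, excluding Stress and AlcoholUse): {BMI, Cholesterol, Exercise, SleepHours, Smoking}.
Backdoor paths from Stress to AlcoholUse:
  P1: Stress <- BMI -> SleepHours -> Exercise <- Cholesterol -> AlcoholUse
  P2: Stress <- BMI -> AlcoholUse
The empty set is not sufficient: P2 (Stress <- BMI -> AlcoholUse) has no collider blocking it and no conditioned non-collider, so it is open.
Try {BMI}:
  P1: blocked at fork node BMI ∈ conditioning set.
  P2: blocked at fork node BMI ∈ conditioning set.
{BMI} contains no descendant of Stress and blocks every backdoor path.
No other singleton works — e.g. {Cholesterol} leaves P2 open — so {BMI} is the unique smallest valid adjustment set.

{BMI}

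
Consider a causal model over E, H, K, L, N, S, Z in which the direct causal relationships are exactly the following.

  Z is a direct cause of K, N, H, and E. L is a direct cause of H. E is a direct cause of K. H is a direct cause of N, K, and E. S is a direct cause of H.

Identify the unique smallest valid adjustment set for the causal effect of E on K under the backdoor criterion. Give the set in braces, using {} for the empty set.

{H, Z}

Variables eligible for adjustment (non-descendants of E, excluding E and K): {H, L, N, S, Z}.
Backdoor paths from E to K:
  P1: E <- Z -> H -> K
  P2: E <- Z -> N <- H -> K
  P3: E <- Z -> K
  P4: E <- H <- Z -> K
  P5: E <- H -> N <- Z -> K
  P6: E <- H -> K
The empty set is not sufficient: P1 (E <- Z -> H -> K) has no collider blocking it and no conditioned non-collider, so it is open.
Try {H, Z}:
  P1: blocked at fork node Z ∈ conditioning set.
  P2: blocked at fork node Z ∈ conditioning set.
  P3: blocked at fork node Z ∈ conditioning set.
  P4: blocked at chain node H ∈ conditioning set.
  P5: blocked at fork node H ∈ conditioning set.
  P6: blocked at fork node H ∈ conditioning set.
{H, Z} contains no descendant of E and blocks every backdoor path.
Every element of {H, Z} is needed (dropping H leaves P6 open; dropping Z leaves P3 open), so no proper subset is valid.
Among all size-2 subsets of the eligible variables, only {H, Z} blocks every backdoor path, so it is the unique smallest valid adjustment set.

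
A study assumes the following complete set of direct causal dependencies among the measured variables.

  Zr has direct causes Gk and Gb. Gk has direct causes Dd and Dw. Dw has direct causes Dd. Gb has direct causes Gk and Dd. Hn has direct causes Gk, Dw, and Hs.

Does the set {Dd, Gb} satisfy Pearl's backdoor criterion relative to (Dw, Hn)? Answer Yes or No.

Backdoor paths from Dw to Hn (paths whose first edge points into Dw):
  P1: Dw <- Dd -> Gk -> Hn
  P2: Dw <- Dd -> Gb <- Gk -> Hn
  P3: Dw <- Dd -> Gb -> Zr <- Gk -> Hn
Condition 1 (no descendant of Dw in the set): FAILS — Gb is a descendant of Dw.
Condition 2 (every backdoor path blocked by {Dd, Gb}):
  P1: blocked at fork node Dd ∈ conditioning set.
  P2: blocked at fork node Dd ∈ conditioning set.
  P3: blocked at fork node Dd ∈ conditioning set.
{Dd, Gb} does not satisfy the backdoor criterion.

No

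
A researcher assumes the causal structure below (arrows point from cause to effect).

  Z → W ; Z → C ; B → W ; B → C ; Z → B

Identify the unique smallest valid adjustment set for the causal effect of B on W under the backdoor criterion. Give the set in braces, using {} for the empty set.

{Z}

Variables eligible for adjustment (non-descendants of B, excluding B and W): {Z}.
Backdoor paths from B to W:
  P1: B <- Z -> W
The empty set is not sufficient: P1 (B <- Z -> W) has no collider blocking it and no conditioned non-collider, so it is open.
Try {Z}:
  P1: blocked at fork node Z ∈ conditioning set.
{Z} contains no descendant of B and blocks every backdoor path.
{Z} is the unique smallest valid adjustment set.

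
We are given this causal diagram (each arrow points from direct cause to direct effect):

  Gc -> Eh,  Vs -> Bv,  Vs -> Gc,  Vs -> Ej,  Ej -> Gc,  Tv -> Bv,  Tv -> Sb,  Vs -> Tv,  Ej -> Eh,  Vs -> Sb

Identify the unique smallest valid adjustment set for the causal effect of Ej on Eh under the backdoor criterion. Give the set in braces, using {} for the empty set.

Variables eligible for adjustment (non-descendants of Ej, excluding Ej and Eh): {Bv, Sb, Tv, Vs}.
Backdoor paths from Ej to Eh:
  P1: Ej <- Vs -> Gc -> Eh
The empty set is not sufficient: P1 (Ej <- Vs -> Gc -> Eh) has no collider blocking it and no conditioned non-collider, so it is open.
Try {Vs}:
  P1: blocked at fork node Vs ∈ conditioning set.
{Vs} contains no descendant of Ej and blocks every backdoor path.
No other singleton works — e.g. {Tv} leaves P1 open — so {Vs} is the unique smallest valid adjustment set.

{Vs}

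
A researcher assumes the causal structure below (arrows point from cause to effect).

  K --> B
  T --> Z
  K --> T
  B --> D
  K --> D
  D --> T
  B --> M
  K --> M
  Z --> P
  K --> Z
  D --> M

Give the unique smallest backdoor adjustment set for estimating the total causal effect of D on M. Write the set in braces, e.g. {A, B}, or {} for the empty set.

Variables eligible for adjustment (non-descendants of D, excluding D and M): {B, K}.
Backdoor paths from D to M:
  P1: D <- K -> B -> M
  P2: D <- K -> M
  P3: D <- B <- K -> M
  P4: D <- B -> M
The empty set is not sufficient: P1 (D <- K -> B -> M) has no collider blocking it and no conditioned non-collider, so it is open.
Try {B, K}:
  P1: blocked at fork node K ∈ conditioning set.
  P2: blocked at fork node K ∈ conditioning set.
  P3: blocked at chain node B ∈ conditioning set.
  P4: blocked at fork node B ∈ conditioning set.
{B, K} contains no descendant of D and blocks every backdoor path.
Every element of {B, K} is needed (dropping B leaves P4 open; dropping K leaves P2 open), so no proper subset is valid.
Among all size-2 subsets of the eligible variables, only {B, K} blocks every backdoor path, so it is the unique smallest valid adjustment set.

{B, K}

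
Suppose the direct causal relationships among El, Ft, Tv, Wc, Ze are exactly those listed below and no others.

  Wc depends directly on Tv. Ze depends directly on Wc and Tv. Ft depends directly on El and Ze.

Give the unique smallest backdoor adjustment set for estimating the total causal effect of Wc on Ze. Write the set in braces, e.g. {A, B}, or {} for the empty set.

{Tv}

Variables eligible for adjustment (non-descendants of Wc, excluding Wc and Ze): {El, Tv}.
Backdoor paths from Wc to Ze:
  P1: Wc <- Tv -> Ze
The empty set is not sufficient: P1 (Wc <- Tv -> Ze) has no collider blocking it and no conditioned non-collider, so it is open.
Try {Tv}:
  P1: blocked at fork node Tv ∈ conditioning set.
{Tv} contains no descendant of Wc and blocks every backdoor path.
No other singleton works — e.g. {El} leaves P1 open — so {Tv} is the unique smallest valid adjustment set.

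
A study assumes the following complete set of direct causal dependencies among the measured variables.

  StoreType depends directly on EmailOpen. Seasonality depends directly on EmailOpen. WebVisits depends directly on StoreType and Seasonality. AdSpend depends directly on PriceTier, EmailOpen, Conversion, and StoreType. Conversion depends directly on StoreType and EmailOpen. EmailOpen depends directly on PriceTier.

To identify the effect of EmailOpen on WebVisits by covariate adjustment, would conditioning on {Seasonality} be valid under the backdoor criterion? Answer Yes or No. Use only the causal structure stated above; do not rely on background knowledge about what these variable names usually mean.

Backdoor paths from EmailOpen to WebVisits (paths whose first edge points into EmailOpen):
  P1: EmailOpen <- PriceTier -> AdSpend <- StoreType -> WebVisits
  P2: EmailOpen <- PriceTier -> AdSpend <- Conversion <- StoreType -> WebVisits
Condition 1 (no descendant of EmailOpen in the set): FAILS — Seasonality is a descendant of EmailOpen.
Condition 2 (every backdoor path blocked by {Seasonality}):
  P1: blocked at collider AdSpend (neither it nor any descendant is in the conditioning set).
  P2: blocked at collider AdSpend (neither it nor any descendant is in the conditioning set).
{Seasonality} does not satisfy the backdoor criterion.

No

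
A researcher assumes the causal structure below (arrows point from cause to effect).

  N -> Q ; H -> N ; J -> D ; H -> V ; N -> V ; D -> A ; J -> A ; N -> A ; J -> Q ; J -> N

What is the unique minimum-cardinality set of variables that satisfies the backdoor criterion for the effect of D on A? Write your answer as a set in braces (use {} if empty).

{J}

Variables eligible for adjustment (non-descendants of D, excluding D and A): {H, J, N, Q, V}.
Backdoor paths from D to A:
  P1: D <- J -> N -> A
  P2: D <- J -> Q <- N -> A
  P3: D <- J -> A
The empty set is not sufficient: P1 (D <- J -> N -> A) has no collider blocking it and no conditioned non-collider, so it is open.
Try {J}:
  P1: blocked at fork node J ∈ conditioning set.
  P2: blocked at fork node J ∈ conditioning set.
  P3: blocked at fork node J ∈ conditioning set.
{J} contains no descendant of D and blocks every backdoor path.
No other singleton works — e.g. {H} leaves P1 open — so {J} is the unique smallest valid adjustment set.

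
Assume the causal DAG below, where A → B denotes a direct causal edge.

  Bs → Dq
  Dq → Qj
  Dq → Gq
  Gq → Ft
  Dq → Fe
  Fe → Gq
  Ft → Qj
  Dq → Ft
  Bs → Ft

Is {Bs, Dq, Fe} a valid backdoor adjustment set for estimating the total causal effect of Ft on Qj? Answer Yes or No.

Yes

Backdoor paths from Ft to Qj (paths whose first edge points into Ft):
  P1: Ft <- Bs -> Dq -> Qj
  P2: Ft <- Dq -> Qj
  P3: Ft <- Gq <- Dq -> Qj
  P4: Ft <- Gq <- Fe <- Dq -> Qj
Condition 1 (no descendant of Ft in the set): holds — descendants of Ft are {Qj}; none are in {Bs, Dq, Fe}.
Condition 2 (every backdoor path blocked by {Bs, Dq, Fe}):
  P1: blocked at fork node Bs ∈ conditioning set.
  P2: blocked at fork node Dq ∈ conditioning set.
  P3: blocked at fork node Dq ∈ conditioning set.
  P4: blocked at chain node Fe ∈ conditioning set.
{Bs, Dq, Fe} satisfies the backdoor criterion.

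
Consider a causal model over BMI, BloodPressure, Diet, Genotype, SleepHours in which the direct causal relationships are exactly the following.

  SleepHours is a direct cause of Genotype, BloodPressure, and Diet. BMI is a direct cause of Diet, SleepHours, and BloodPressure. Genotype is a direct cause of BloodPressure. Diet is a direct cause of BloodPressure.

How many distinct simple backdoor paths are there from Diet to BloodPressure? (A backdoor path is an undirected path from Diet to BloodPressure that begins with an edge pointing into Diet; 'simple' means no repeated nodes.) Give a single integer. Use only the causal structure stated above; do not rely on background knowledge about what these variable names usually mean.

A backdoor path from Diet to BloodPressure is any simple undirected path whose first edge points into Diet (i.e. leaves Diet via a parent).
Parents of Diet: {BMI, SleepHours}.
Enumerating:
  P1: Diet <- BMI -> SleepHours -> Genotype -> BloodPressure
  P2: Diet <- BMI -> SleepHours -> BloodPressure
  P3: Diet <- BMI -> BloodPressure
  P4: Diet <- SleepHours <- BMI -> BloodPressure
  P5: Diet <- SleepHours -> Genotype -> BloodPressure
  P6: Diet <- SleepHours -> BloodPressure
That exhausts the simple backdoor paths. Count: 6.

6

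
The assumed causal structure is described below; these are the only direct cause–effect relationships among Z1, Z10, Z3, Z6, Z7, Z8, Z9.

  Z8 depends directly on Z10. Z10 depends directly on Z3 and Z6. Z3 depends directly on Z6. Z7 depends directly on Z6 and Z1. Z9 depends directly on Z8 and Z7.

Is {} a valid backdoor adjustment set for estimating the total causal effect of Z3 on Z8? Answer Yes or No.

No

Backdoor paths from Z3 to Z8 (paths whose first edge points into Z3):
  P1: Z3 <- Z6 -> Z7 -> Z9 <- Z8
  P2: Z3 <- Z6 -> Z10 -> Z8
Condition 1 (no descendant of Z3 in the set): holds — descendants of Z3 are {Z10, Z8, Z9}; none are in {}.
Condition 2 (every backdoor path blocked by {}):
  P1: blocked at collider Z9 (neither it nor any descendant is in the conditioning set).
  P2: open — no interior node is in the conditioning set.
{} does not satisfy the backdoor criterion.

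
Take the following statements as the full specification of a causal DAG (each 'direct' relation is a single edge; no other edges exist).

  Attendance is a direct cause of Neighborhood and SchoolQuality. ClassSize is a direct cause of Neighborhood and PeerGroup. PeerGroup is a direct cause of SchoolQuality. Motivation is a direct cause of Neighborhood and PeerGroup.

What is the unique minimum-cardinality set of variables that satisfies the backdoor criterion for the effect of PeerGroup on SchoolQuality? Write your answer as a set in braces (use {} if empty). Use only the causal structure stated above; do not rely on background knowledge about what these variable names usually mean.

{}

Variables eligible for adjustment (non-descendants of PeerGroup, excluding PeerGroup and SchoolQuality): {Attendance, ClassSize, Motivation, Neighborhood}.
Backdoor paths from PeerGroup to SchoolQuality:
  P1: PeerGroup <- ClassSize -> Neighborhood <- Attendance -> SchoolQuality
  P2: PeerGroup <- Motivation -> Neighborhood <- Attendance -> SchoolQuality
Each backdoor path contains an unconditioned collider, so every path is already blocked with the empty conditioning set:
  P1: blocked at collider Neighborhood (neither it nor any descendant is in the conditioning set).
  P2: blocked at collider Neighborhood (neither it nor any descendant is in the conditioning set).
The empty set is therefore the unique smallest valid set.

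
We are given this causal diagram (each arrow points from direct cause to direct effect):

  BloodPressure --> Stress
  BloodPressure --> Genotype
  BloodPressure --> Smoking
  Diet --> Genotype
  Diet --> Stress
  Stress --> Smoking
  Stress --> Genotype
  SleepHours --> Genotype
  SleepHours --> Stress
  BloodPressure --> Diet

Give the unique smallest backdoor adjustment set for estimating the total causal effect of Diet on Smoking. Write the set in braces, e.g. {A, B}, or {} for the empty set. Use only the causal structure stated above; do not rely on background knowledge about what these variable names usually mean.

{BloodPressure}

Variables eligible for adjustment (non-descendants of Diet, excluding Diet and Smoking): {BloodPressure, SleepHours}.
Backdoor paths from Diet to Smoking:
  P1: Diet <- BloodPressure -> Stress -> Smoking
  P2: Diet <- BloodPressure -> Smoking
  P3: Diet <- BloodPressure -> Genotype <- SleepHours -> Stress -> Smoking
  P4: Diet <- BloodPressure -> Genotype <- Stress -> Smoking
The empty set is not sufficient: P1 (Diet <- BloodPressure -> Stress -> Smoking) has no collider blocking it and no conditioned non-collider, so it is open.
Try {BloodPressure}:
  P1: blocked at fork node BloodPressure ∈ conditioning set.
  P2: blocked at fork node BloodPressure ∈ conditioning set.
  P3: blocked at fork node BloodPressure ∈ conditioning set.
  P4: blocked at fork node BloodPressure ∈ conditioning set.
{BloodPressure} contains no descendant of Diet and blocks every backdoor path.
No other singleton works — e.g. {SleepHours} leaves P1 open — so {BloodPressure} is the unique smallest valid adjustment set.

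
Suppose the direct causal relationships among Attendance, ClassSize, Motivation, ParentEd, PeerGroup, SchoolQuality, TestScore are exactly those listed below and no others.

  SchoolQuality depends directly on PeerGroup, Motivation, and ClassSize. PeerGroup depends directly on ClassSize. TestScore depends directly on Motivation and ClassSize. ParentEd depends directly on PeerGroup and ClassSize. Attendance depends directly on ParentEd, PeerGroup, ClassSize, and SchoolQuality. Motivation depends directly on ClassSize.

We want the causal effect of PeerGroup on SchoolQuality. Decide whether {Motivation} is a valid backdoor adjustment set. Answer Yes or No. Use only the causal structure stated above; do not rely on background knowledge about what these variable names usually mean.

No

Backdoor paths from PeerGroup to SchoolQuality (paths whose first edge points into PeerGroup):
  P1: PeerGroup <- ClassSize -> Motivation -> SchoolQuality
  P2: PeerGroup <- ClassSize -> ParentEd -> Attendance <- SchoolQuality
  P3: PeerGroup <- ClassSize -> SchoolQuality
  P4: PeerGroup <- ClassSize -> Attendance <- SchoolQuality
  P5: PeerGroup <- ClassSize -> TestScore <- Motivation -> SchoolQuality
Condition 1 (no descendant of PeerGroup in the set): holds — descendants of PeerGroup are {Attendance, ParentEd, SchoolQuality}; none are in {Motivation}.
Condition 2 (every backdoor path blocked by {Motivation}):
  P1: blocked at chain node Motivation ∈ conditioning set.
  P2: blocked at collider Attendance (neither it nor any descendant is in the conditioning set).
  P3: open — no interior node is in the conditioning set.
  P4: blocked at collider Attendance (neither it nor any descendant is in the conditioning set).
  P5: blocked at collider TestScore (neither it nor any descendant is in the conditioning set).
{Motivation} does not satisfy the backdoor criterion.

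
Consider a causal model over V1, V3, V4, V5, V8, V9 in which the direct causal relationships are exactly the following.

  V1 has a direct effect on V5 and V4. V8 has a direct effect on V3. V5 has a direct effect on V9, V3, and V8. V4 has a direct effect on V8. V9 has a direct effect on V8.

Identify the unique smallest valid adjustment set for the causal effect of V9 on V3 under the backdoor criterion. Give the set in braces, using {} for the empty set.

Variables eligible for adjustment (non-descendants of V9, excluding V9 and V3): {V1, V4, V5}.
Backdoor paths from V9 to V3:
  P1: V9 <- V5 <- V1 -> V4 -> V8 -> V3
  P2: V9 <- V5 -> V8 -> V3
  P3: V9 <- V5 -> V3
The empty set is not sufficient: P1 (V9 <- V5 <- V1 -> V4 -> V8 -> V3) has no collider blocking it and no conditioned non-collider, so it is open.
Try {V5}:
  P1: blocked at chain node V5 ∈ conditioning set.
  P2: blocked at fork node V5 ∈ conditioning set.
  P3: blocked at fork node V5 ∈ conditioning set.
{V5} contains no descendant of V9 and blocks every backdoor path.
No other singleton works — e.g. {V1} leaves P2 open — so {V5} is the unique smallest valid adjustment set.

{V5}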